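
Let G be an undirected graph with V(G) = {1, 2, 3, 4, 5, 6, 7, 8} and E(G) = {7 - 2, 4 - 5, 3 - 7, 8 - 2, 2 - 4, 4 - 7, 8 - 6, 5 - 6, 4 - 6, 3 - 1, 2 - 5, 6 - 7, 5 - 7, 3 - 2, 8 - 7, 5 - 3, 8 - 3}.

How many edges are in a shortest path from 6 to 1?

Distance 0: 6.
Distance 1: 4, 5, 7, 8.
Distance 2: 2, 3.
Distance 3: 1 — contains 1.

3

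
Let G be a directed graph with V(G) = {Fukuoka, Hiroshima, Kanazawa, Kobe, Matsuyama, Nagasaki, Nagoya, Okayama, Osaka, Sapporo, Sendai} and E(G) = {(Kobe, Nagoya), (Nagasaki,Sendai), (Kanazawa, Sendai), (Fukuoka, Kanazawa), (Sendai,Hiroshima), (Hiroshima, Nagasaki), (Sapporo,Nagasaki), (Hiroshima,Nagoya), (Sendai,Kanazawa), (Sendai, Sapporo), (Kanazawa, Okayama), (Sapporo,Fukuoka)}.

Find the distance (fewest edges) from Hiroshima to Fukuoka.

Distance 0: Hiroshima.
Distance 1: Nagasaki, Nagoya.
Distance 2: Sendai.
Distance 3: Kanazawa, Sapporo.
Distance 4: Fukuoka, Okayama — contains Fukuoka.

4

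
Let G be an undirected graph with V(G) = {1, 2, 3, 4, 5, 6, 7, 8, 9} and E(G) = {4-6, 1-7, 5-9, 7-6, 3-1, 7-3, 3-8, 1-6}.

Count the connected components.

3

From 1: component {1, 3, 4, 6, 7, 8}.
From 2: component {2}.
From 5: component {5, 9}.
That's 3 components.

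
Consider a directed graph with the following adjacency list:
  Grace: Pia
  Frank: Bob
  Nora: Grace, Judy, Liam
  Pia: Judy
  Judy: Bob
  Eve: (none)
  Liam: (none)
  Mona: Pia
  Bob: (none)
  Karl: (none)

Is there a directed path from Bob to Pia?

Bob has no outgoing edges, so nothing is reachable from it.

No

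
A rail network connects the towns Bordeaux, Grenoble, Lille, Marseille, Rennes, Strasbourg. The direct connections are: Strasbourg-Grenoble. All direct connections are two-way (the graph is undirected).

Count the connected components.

From Bordeaux: component {Bordeaux}.
From Grenoble: component {Grenoble, Strasbourg}.
From Lille: component {Lille}.
From Marseille: component {Marseille}.
From Rennes: component {Rennes}.
That's 5 components.

5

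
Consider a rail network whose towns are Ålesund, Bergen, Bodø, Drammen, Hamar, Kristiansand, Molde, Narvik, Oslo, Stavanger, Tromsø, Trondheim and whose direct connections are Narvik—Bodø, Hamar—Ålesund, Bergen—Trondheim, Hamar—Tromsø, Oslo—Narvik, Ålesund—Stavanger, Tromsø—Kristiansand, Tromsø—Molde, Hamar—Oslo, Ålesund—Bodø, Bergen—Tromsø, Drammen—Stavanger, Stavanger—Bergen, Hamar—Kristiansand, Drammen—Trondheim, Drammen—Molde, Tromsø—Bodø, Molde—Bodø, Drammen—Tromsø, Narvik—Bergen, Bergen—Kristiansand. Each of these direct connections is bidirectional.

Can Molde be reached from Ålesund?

Yes

Explore from Ålesund.
Distance 1: reach Bodø, Hamar, Stavanger.
Distance 2: reach Bergen, Drammen, Kristiansand, Molde, Narvik, Oslo, Tromsø.
Found Molde.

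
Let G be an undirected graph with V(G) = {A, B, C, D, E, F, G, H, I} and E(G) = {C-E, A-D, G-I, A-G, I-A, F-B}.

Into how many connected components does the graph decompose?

4

From A: component {A, D, G, I}.
From B: component {B, F}.
From C: component {C, E}.
From H: component {H}.
That's 4 components.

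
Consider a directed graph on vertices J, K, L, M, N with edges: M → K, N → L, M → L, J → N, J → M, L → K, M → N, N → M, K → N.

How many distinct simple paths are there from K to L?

K→N→L
K→N→M→L

2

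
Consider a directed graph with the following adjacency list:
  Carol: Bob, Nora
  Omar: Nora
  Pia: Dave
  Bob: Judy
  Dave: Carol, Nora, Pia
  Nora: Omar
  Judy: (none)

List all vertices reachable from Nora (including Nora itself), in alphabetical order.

Start at Nora.
Its neighbours: Omar.
Nothing further is reachable.

Nora, Omar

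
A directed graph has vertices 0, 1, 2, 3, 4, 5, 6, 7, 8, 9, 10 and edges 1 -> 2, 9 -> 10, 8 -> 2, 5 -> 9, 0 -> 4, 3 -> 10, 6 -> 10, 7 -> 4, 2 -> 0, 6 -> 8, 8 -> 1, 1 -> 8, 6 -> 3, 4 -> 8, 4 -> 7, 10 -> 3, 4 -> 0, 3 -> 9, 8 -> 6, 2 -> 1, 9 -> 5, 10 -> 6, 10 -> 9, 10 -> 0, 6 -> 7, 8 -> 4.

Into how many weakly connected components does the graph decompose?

1

From 0: component {0, 1, 2, 3, 4, 5, 6, 7, 8, 9, 10}.
That's 1 component.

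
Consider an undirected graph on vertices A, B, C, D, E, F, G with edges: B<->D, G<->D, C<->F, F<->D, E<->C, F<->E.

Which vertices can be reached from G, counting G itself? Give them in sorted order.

B, C, D, E, F, G

Start at G.
Its neighbours: D.
Then their neighbours: B, F.
Then next layer: C, E.
Nothing further is reachable.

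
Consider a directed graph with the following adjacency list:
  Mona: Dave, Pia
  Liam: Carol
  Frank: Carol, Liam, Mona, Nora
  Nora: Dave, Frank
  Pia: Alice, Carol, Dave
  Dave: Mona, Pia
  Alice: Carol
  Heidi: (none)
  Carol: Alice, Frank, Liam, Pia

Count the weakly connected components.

From Alice: component {Alice, Carol, Dave, Frank, Liam, Mona, Nora, Pia}.
From Heidi: component {Heidi}.
That's 2 components.

2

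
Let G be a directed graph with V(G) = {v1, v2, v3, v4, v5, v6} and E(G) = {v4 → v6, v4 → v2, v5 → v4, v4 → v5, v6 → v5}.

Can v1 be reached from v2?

v2 has no outgoing edges, so nothing is reachable from it.

No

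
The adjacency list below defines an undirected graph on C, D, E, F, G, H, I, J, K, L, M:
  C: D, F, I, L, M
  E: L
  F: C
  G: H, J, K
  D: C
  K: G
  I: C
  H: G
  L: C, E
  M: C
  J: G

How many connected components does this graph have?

2

From C: component {C, D, E, F, I, L, M}.
From G: component {G, H, J, K}.
That's 2 components.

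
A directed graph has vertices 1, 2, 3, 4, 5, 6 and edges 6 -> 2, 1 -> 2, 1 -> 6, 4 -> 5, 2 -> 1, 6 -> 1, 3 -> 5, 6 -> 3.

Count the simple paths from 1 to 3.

1

1→6→3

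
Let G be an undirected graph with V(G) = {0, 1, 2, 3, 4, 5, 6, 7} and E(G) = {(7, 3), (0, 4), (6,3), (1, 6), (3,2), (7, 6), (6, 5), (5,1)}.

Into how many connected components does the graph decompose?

2

From 0: component {0, 4}.
From 1: component {1, 2, 3, 5, 6, 7}.
That's 2 components.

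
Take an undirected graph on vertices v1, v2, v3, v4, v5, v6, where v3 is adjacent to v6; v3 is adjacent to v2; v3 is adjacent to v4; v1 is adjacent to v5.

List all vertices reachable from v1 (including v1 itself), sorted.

Start at v1.
Its neighbours: v5.
Nothing further is reachable.

v1, v5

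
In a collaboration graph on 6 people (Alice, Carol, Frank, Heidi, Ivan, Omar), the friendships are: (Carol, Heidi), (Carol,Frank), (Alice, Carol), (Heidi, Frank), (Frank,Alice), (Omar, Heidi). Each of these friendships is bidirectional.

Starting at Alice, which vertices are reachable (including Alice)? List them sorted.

Start at Alice.
Its neighbours: Carol, Frank.
Then their neighbours: Heidi.
Then next layer: Omar.
Nothing further is reachable.

Alice, Carol, Frank, Heidi, Omar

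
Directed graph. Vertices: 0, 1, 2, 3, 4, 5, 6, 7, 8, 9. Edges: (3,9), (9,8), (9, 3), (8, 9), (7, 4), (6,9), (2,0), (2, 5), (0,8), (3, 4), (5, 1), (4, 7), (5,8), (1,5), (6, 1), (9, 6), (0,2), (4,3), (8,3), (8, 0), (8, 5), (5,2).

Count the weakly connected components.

From 0: component {0, 1, 2, 3, 4, 5, 6, 7, 8, 9}.
That's 1 component.

1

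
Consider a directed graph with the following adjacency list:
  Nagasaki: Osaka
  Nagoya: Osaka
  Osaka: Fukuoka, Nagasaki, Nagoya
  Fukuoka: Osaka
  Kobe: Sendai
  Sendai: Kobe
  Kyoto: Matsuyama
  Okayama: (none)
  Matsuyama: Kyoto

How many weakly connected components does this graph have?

From Fukuoka: component {Fukuoka, Nagasaki, Nagoya, Osaka}.
From Kobe: component {Kobe, Sendai}.
From Kyoto: component {Kyoto, Matsuyama}.
From Okayama: component {Okayama}.
That's 4 components.

4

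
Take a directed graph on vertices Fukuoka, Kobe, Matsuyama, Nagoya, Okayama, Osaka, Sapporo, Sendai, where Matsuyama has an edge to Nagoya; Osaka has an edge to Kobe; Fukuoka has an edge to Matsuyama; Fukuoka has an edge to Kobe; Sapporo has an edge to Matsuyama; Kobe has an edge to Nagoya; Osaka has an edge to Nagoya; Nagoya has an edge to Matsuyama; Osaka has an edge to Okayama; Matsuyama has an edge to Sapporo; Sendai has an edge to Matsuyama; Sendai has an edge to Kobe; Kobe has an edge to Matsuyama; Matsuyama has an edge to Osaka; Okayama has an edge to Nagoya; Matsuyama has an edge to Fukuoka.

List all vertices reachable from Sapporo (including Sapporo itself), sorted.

Fukuoka, Kobe, Matsuyama, Nagoya, Okayama, Osaka, Sapporo

Start at Sapporo.
Its neighbours: Matsuyama.
Then their neighbours: Fukuoka, Nagoya, Osaka.
Then next layer: Kobe, Okayama.
Nothing further is reachable.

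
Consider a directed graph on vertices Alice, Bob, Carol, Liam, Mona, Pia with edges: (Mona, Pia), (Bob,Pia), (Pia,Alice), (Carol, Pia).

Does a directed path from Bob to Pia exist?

Explore from Bob.
Distance 1: reach Pia.
Found Pia.

Yes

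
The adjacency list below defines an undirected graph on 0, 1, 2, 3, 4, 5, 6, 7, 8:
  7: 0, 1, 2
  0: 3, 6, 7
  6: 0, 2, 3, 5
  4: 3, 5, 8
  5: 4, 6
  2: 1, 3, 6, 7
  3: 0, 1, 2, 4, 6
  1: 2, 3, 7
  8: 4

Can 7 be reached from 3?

Yes

Explore from 3.
Distance 1: reach 0, 1, 2, 4, 6.
Distance 2: reach 5, 7, 8.
Found 7.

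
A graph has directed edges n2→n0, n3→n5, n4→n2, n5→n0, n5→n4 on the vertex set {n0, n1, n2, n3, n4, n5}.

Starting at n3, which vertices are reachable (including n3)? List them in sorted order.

n0, n2, n3, n4, n5

Start at n3.
Its neighbours: n5.
Then their neighbours: n0, n4.
Then next layer: n2.
Nothing further is reachable.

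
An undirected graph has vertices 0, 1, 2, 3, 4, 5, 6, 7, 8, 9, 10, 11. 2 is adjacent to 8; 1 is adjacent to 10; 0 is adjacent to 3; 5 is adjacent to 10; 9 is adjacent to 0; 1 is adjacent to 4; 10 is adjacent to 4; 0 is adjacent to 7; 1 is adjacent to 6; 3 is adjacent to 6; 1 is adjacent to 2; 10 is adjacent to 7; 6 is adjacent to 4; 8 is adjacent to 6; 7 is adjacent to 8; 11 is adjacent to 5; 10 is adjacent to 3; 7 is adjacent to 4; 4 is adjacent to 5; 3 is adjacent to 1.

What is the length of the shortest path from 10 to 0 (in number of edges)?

2

Distance 0: 10.
Distance 1: 1, 3, 4, 5, 7.
Distance 2: 0, 2, 6, 8, 11 — contains 0.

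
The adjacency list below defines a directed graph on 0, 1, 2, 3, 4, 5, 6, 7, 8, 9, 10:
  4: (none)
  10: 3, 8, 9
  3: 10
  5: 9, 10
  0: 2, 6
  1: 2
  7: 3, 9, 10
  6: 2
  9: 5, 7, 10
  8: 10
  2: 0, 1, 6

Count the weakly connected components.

From 0: component {0, 1, 2, 6}.
From 3: component {3, 5, 7, 8, 9, 10}.
From 4: component {4}.
That's 3 components.

3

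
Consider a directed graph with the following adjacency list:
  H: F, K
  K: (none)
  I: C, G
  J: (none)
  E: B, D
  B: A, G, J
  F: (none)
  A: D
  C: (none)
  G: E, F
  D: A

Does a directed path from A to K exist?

Explore from A.
Distance 1: reach D.
The search from A is exhausted; no directed path reaches K.

No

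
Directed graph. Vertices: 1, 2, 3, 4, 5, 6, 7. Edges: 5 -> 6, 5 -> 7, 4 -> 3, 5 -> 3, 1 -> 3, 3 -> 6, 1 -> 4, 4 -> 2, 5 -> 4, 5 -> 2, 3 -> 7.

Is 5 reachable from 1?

Explore from 1.
Distance 1: reach 3, 4.
Distance 2: reach 2, 6, 7.
The search from 1 is exhausted; no directed path reaches 5.

No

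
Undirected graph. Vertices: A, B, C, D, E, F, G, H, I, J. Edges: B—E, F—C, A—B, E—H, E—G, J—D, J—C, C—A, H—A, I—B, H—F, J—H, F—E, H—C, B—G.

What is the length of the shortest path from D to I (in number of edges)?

Distance 0: D.
Distance 1: J.
Distance 2: C, H.
Distance 3: A, E, F.
Distance 4: B, G.
Distance 5: I — contains I.

5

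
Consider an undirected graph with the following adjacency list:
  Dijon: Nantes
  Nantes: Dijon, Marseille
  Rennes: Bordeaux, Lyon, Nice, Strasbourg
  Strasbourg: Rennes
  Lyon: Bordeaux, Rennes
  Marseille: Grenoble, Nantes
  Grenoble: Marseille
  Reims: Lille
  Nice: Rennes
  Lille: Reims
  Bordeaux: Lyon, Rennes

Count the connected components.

From Bordeaux: component {Bordeaux, Lyon, Nice, Rennes, Strasbourg}.
From Dijon: component {Dijon, Grenoble, Marseille, Nantes}.
From Lille: component {Lille, Reims}.
That's 3 components.

3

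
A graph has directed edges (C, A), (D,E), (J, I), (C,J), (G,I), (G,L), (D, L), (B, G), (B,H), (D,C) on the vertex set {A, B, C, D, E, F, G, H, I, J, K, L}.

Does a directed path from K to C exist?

No

K has no outgoing edges, so nothing is reachable from it.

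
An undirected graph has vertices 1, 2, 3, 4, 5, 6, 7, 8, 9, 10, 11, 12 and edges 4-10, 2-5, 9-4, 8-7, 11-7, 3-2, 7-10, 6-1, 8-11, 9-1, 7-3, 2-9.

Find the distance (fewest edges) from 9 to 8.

4

Distance 0: 9.
Distance 1: 1, 2, 4.
Distance 2: 3, 5, 6, 10.
Distance 3: 7.
Distance 4: 8, 11 — contains 8.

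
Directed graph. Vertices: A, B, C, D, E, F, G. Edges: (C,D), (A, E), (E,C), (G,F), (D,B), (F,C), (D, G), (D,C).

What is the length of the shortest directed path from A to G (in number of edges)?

Distance 0: A.
Distance 1: E.
Distance 2: C.
Distance 3: D.
Distance 4: B, G — contains G.

4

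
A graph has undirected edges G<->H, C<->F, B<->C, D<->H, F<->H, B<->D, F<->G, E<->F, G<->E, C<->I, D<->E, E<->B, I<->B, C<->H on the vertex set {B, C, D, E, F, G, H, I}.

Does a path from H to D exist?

Explore from H.
Distance 1: reach C, D, F, G.
Found D.

Yes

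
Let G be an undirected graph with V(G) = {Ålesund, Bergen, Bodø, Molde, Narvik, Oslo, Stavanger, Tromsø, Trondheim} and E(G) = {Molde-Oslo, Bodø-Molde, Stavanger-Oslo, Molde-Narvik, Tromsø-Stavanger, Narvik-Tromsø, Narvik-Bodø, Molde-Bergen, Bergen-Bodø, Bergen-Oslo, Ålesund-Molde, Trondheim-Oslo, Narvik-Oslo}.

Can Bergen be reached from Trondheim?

Explore from Trondheim.
Distance 1: reach Oslo.
Distance 2: reach Bergen, Molde, Narvik, Stavanger.
Found Bergen.

Yes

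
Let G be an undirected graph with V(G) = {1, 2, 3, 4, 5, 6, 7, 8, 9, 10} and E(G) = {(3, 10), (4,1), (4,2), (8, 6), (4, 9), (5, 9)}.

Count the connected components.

From 1: component {1, 2, 4, 5, 9}.
From 3: component {3, 10}.
From 6: component {6, 8}.
From 7: component {7}.
That's 4 components.

4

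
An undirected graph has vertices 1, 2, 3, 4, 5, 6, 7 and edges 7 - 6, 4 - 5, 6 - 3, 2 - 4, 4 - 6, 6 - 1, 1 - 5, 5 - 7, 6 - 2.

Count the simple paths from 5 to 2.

6

5–1–6–2
5–1–6–4–2
5–4–2
5–4–6–2
5–7–6–2
5–7–6–4–2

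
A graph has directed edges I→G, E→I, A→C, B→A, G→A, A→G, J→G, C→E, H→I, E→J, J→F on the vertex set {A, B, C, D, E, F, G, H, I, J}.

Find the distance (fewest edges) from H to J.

6

Distance 0: H.
Distance 1: I.
Distance 2: G.
Distance 3: A.
Distance 4: C.
Distance 5: E.
Distance 6: J — contains J.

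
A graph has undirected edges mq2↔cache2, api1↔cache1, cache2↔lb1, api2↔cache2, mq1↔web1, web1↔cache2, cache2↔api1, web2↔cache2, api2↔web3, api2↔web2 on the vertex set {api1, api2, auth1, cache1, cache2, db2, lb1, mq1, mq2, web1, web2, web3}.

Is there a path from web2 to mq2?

Explore from web2.
Distance 1: reach api2, cache2.
Distance 2: reach api1, lb1, mq2, web1, web3.
Found mq2.

Yes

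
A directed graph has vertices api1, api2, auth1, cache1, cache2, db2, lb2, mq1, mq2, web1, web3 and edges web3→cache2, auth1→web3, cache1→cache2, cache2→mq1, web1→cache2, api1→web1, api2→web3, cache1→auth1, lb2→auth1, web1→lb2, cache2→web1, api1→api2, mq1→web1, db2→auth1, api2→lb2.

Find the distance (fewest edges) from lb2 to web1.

Distance 0: lb2.
Distance 1: auth1.
Distance 2: web3.
Distance 3: cache2.
Distance 4: mq1, web1 — contains web1.

4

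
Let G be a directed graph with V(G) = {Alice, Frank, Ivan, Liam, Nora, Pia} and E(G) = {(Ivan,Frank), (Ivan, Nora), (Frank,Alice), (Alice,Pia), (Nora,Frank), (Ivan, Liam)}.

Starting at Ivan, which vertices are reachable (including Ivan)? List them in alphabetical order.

Start at Ivan.
Its neighbours: Frank, Liam, Nora.
Then their neighbours: Alice.
Then next layer: Pia.
Every vertex is now reached.

Alice, Frank, Ivan, Liam, Nora, Pia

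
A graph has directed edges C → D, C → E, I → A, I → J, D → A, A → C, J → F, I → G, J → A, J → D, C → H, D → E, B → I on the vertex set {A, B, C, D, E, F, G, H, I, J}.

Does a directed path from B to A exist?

Yes

Explore from B.
Distance 1: reach I.
Distance 2: reach A, G, J.
Found A.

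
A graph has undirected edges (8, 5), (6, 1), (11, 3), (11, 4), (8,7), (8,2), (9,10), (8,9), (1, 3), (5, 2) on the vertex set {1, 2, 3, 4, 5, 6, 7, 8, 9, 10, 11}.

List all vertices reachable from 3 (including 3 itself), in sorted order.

Start at 3.
Its neighbours: 1, 11.
Then their neighbours: 4, 6.
Nothing further is reachable.

1, 3, 4, 6, 11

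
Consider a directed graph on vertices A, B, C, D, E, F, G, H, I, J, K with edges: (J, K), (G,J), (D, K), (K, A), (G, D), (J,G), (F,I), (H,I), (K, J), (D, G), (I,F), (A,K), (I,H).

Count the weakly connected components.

5

From A: component {A, D, G, J, K}.
From B: component {B}.
From C: component {C}.
From E: component {E}.
From F: component {F, H, I}.
That's 5 components.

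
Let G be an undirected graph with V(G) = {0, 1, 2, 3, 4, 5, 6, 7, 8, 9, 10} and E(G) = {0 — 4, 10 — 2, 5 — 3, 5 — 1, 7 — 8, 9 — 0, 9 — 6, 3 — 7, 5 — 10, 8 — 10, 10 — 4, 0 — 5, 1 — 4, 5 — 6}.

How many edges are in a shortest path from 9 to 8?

Distance 0: 9.
Distance 1: 0, 6.
Distance 2: 4, 5.
Distance 3: 1, 3, 10.
Distance 4: 2, 7, 8 — contains 8.

4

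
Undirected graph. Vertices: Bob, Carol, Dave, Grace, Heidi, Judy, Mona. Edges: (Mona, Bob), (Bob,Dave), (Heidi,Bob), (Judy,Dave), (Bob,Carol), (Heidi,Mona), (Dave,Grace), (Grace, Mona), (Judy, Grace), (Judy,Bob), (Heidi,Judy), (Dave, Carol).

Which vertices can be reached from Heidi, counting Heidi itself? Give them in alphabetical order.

Bob, Carol, Dave, Grace, Heidi, Judy, Mona

Start at Heidi.
Its neighbours: Bob, Judy, Mona.
Then their neighbours: Carol, Dave, Grace.
Every vertex is now reached.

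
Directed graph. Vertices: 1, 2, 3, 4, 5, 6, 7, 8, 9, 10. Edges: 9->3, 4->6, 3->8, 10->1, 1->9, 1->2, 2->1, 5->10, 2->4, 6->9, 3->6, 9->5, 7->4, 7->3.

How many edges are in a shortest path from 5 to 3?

4

Distance 0: 5.
Distance 1: 10.
Distance 2: 1.
Distance 3: 2, 9.
Distance 4: 3, 4 — contains 3.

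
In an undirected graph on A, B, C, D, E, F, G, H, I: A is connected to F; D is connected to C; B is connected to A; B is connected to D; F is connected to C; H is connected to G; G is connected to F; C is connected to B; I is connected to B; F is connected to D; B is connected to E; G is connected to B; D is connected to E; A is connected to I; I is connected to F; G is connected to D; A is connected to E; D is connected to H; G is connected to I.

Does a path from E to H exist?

Explore from E.
Distance 1: reach A, B, D.
Distance 2: reach C, F, G, H, I.
Found H.

Yes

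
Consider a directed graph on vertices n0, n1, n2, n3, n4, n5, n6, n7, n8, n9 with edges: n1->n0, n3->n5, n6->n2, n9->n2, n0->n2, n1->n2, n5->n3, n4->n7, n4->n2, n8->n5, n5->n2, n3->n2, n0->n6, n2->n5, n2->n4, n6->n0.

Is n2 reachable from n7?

n7 has no outgoing edges, so nothing is reachable from it.

No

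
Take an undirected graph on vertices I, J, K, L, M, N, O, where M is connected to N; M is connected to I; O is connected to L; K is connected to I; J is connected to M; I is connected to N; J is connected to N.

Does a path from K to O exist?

No

Explore from K.
Distance 1: reach I.
Distance 2: reach M, N.
Distance 3: reach J.
The search is exhausted without reaching O; it lies in a different component.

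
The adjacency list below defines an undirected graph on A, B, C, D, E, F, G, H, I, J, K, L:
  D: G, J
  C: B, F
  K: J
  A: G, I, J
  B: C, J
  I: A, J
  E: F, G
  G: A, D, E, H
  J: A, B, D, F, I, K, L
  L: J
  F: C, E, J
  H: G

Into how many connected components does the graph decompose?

From A: component {A, B, C, D, E, F, G, H, I, J, K, L}.
That's 1 component.

1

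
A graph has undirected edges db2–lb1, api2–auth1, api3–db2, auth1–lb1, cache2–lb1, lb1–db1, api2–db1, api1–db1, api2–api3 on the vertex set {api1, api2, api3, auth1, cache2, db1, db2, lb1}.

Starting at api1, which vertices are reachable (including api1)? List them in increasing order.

Start at api1.
Its neighbours: db1.
Then their neighbours: api2, lb1.
Then next layer: api3, auth1, cache2, db2.
Every vertex is now reached.

api1, api2, api3, auth1, cache2, db1, db2, lb1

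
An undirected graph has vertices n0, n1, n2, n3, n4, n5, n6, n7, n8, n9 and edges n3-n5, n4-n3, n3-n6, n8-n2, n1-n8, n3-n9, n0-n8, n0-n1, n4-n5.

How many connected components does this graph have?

From n0: component {n0, n1, n2, n8}.
From n3: component {n3, n4, n5, n6, n9}.
From n7: component {n7}.
That's 3 components.

3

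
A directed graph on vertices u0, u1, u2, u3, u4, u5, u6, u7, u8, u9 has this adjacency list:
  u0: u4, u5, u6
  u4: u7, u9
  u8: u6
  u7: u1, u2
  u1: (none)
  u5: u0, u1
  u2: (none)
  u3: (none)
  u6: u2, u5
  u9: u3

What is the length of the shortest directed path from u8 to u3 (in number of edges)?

Distance 0: u8.
Distance 1: u6.
Distance 2: u2, u5.
Distance 3: u0, u1.
Distance 4: u4.
Distance 5: u7, u9.
Distance 6: u3 — contains u3.

6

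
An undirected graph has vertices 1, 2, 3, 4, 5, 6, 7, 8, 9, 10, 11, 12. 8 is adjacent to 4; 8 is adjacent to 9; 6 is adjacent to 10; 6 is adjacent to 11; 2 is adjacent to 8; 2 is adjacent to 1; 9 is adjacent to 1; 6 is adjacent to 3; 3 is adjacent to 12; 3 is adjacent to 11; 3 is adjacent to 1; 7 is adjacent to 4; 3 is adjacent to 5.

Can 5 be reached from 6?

Yes

Explore from 6.
Distance 1: reach 3, 10, 11.
Distance 2: reach 1, 5, 12.
Found 5.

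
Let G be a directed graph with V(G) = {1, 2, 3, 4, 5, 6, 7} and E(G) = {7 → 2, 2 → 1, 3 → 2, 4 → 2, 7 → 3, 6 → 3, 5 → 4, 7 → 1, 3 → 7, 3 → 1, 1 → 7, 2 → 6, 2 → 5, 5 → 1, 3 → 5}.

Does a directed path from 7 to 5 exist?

Yes

Explore from 7.
Distance 1: reach 1, 2, 3.
Distance 2: reach 5, 6.
Found 5.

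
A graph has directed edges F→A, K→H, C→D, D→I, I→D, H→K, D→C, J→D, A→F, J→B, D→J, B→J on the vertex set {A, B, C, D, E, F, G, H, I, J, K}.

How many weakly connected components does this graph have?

5

From A: component {A, F}.
From B: component {B, C, D, I, J}.
From E: component {E}.
From G: component {G}.
From H: component {H, K}.
That's 5 components.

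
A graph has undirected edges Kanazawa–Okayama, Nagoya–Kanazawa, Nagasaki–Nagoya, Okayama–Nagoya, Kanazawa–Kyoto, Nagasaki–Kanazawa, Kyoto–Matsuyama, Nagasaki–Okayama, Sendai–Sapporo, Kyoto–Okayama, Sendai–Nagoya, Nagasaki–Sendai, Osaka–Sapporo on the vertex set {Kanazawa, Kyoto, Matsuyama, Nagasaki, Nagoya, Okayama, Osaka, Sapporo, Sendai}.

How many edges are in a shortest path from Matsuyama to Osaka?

Distance 0: Matsuyama.
Distance 1: Kyoto.
Distance 2: Kanazawa, Okayama.
Distance 3: Nagasaki, Nagoya.
Distance 4: Sendai.
Distance 5: Sapporo.
Distance 6: Osaka — contains Osaka.

6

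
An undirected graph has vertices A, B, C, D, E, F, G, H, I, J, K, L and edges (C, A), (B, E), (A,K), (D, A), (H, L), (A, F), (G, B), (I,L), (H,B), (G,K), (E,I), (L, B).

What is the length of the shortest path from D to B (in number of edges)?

4

Distance 0: D.
Distance 1: A.
Distance 2: C, F, K.
Distance 3: G.
Distance 4: B — contains B.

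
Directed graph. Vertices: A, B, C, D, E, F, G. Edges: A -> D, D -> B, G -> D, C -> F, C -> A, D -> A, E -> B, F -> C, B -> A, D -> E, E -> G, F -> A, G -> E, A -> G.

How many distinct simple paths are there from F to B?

10

F→A→D→B
F→A→D→E→B
F→A→G→D→B
F→A→G→D→E→B
F→A→G→E→B
F→C→A→D→B
F→C→A→D→E→B
F→C→A→G→D→B
F→C→A→G→D→E→B
F→C→A→G→E→B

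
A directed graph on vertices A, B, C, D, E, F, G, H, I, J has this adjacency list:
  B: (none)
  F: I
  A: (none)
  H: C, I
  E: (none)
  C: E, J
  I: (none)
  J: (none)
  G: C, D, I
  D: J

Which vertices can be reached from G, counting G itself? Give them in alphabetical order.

Start at G.
Its neighbours: C, D, I.
Then their neighbours: E, J.
Nothing further is reachable.

C, D, E, G, I, J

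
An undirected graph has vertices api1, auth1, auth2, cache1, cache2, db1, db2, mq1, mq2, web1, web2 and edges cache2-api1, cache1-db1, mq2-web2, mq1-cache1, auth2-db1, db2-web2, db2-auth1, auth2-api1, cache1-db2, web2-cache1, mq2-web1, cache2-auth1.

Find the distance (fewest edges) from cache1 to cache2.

Distance 0: cache1.
Distance 1: db1, db2, mq1, web2.
Distance 2: auth1, auth2, mq2.
Distance 3: api1, cache2, web1 — contains cache2.

3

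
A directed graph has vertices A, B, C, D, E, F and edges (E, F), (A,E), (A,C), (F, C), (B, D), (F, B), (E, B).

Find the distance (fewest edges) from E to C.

Distance 0: E.
Distance 1: B, F.
Distance 2: C, D — contains C.

2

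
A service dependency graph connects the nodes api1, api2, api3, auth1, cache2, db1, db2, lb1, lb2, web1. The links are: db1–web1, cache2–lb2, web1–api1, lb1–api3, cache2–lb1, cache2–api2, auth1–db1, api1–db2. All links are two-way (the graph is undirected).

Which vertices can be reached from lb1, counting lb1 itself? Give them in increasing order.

api2, api3, cache2, lb1, lb2

Start at lb1.
Its neighbours: api3, cache2.
Then their neighbours: api2, lb2.
Nothing further is reachable.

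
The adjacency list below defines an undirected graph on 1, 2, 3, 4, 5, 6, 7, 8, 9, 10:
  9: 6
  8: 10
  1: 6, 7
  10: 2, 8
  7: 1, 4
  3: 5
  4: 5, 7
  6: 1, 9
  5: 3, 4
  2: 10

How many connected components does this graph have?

From 1: component {1, 3, 4, 5, 6, 7, 9}.
From 2: component {2, 8, 10}.
That's 2 components.

2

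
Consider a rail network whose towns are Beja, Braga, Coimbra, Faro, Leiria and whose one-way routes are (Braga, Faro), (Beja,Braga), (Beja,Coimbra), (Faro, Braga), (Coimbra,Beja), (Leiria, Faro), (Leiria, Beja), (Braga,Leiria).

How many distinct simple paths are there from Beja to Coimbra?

1

Beja→Coimbra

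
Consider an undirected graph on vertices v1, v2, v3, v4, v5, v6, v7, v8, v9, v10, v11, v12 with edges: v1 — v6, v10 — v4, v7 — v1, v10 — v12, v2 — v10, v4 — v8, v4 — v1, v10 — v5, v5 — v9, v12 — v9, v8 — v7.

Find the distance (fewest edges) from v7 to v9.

Distance 0: v7.
Distance 1: v1, v8.
Distance 2: v4, v6.
Distance 3: v10.
Distance 4: v2, v5, v12.
Distance 5: v9 — contains v9.

5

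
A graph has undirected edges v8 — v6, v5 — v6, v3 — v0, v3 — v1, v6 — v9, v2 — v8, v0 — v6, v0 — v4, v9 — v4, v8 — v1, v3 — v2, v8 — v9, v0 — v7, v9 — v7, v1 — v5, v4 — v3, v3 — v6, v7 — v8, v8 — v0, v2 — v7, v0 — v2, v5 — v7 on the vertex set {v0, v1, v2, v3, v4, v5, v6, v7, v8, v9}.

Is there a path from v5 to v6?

Yes

Explore from v5.
Distance 1: reach v1, v6, v7.
Found v6.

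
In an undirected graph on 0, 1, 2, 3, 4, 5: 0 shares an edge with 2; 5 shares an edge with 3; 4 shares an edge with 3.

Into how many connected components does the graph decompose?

From 0: component {0, 2}.
From 1: component {1}.
From 3: component {3, 4, 5}.
That's 3 components.

3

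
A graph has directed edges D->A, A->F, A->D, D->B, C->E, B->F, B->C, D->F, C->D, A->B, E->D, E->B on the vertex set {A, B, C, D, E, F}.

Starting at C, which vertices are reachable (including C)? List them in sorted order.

A, B, C, D, E, F

Start at C.
Its neighbours: D, E.
Then their neighbours: A, B, F.
Every vertex is now reached.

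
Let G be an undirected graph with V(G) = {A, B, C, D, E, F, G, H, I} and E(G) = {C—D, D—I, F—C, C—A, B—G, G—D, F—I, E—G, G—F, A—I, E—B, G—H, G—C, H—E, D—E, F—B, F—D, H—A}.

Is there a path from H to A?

Yes

Explore from H.
Distance 1: reach A, E, G.
Found A.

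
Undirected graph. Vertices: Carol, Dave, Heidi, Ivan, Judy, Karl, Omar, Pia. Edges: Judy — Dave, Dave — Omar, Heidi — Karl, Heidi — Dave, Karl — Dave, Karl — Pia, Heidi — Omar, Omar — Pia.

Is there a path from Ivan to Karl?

No

Ivan has no edges, so nothing is reachable from it.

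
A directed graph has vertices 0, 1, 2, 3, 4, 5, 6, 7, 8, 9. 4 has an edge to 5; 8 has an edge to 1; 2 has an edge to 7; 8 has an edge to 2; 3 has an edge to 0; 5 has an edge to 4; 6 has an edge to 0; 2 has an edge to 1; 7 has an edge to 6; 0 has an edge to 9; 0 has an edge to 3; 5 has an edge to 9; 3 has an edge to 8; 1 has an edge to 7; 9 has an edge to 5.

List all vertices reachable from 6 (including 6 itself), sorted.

Start at 6.
Its neighbours: 0.
Then their neighbours: 3, 9.
Then next layer: 5, 8.
Then next layer: 1, 2, 4.
Then next layer: 7.
Every vertex is now reached.

0, 1, 2, 3, 4, 5, 6, 7, 8, 9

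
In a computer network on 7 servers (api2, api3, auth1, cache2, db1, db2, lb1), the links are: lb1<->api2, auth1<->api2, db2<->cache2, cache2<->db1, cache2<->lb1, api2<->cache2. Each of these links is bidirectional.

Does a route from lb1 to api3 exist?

No

Explore from lb1.
Distance 1: reach api2, cache2.
Distance 2: reach auth1, db1, db2.
The search is exhausted without reaching api3; it lies in a different component.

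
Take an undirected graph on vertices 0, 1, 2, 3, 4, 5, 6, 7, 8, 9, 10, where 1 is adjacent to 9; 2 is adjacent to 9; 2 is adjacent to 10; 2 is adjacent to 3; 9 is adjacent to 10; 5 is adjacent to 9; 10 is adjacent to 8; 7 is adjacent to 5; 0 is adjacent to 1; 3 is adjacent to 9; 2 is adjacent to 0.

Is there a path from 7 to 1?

Explore from 7.
Distance 1: reach 5.
Distance 2: reach 9.
Distance 3: reach 1, 2, 3, 10.
Found 1.

Yes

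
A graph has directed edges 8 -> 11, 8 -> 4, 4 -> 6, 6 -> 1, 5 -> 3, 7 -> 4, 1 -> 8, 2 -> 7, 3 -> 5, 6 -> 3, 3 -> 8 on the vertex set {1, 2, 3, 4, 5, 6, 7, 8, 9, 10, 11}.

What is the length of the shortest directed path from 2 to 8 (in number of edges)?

5

Distance 0: 2.
Distance 1: 7.
Distance 2: 4.
Distance 3: 6.
Distance 4: 1, 3.
Distance 5: 5, 8 — contains 8.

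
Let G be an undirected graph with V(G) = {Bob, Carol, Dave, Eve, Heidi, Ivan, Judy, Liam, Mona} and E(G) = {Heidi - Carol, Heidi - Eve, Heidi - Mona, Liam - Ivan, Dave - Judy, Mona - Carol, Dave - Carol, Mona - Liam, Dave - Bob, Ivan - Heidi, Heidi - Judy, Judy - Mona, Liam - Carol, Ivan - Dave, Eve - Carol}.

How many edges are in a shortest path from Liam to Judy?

Distance 0: Liam.
Distance 1: Carol, Ivan, Mona.
Distance 2: Dave, Eve, Heidi, Judy — contains Judy.

2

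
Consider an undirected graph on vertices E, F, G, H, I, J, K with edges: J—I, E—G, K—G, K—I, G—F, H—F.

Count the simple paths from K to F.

K–G–F

1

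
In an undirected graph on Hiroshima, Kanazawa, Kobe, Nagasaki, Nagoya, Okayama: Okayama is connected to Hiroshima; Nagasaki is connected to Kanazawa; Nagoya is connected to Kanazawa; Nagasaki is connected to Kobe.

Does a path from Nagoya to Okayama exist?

Explore from Nagoya.
Distance 1: reach Kanazawa.
Distance 2: reach Nagasaki.
Distance 3: reach Kobe.
The search is exhausted without reaching Okayama; it lies in a different component.

No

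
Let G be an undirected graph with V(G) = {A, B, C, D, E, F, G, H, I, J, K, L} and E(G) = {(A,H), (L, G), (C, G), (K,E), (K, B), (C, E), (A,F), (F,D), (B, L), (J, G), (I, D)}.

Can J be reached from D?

No

Explore from D.
Distance 1: reach F, I.
Distance 2: reach A.
Distance 3: reach H.
The search is exhausted without reaching J; it lies in a different component.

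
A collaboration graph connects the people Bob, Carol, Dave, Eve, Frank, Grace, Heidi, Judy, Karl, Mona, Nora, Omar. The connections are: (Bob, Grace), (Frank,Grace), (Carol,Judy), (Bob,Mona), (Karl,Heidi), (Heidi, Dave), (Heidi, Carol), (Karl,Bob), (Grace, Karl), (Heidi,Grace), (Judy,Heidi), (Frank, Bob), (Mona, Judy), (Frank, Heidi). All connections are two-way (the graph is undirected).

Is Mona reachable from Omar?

Omar has no edges, so nothing is reachable from it.

No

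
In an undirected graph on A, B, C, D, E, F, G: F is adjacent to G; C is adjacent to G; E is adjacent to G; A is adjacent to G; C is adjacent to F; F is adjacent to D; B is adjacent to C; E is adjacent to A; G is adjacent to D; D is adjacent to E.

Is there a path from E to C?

Explore from E.
Distance 1: reach A, D, G.
Distance 2: reach C, F.
Found C.

Yes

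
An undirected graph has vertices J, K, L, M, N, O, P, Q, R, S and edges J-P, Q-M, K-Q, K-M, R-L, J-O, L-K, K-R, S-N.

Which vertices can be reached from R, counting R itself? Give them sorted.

Start at R.
Its neighbours: K, L.
Then their neighbours: M, Q.
Nothing further is reachable.

K, L, M, Q, R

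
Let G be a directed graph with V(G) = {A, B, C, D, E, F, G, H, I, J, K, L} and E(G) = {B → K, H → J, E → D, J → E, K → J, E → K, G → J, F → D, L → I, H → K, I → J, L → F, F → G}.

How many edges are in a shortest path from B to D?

Distance 0: B.
Distance 1: K.
Distance 2: J.
Distance 3: E.
Distance 4: D — contains D.

4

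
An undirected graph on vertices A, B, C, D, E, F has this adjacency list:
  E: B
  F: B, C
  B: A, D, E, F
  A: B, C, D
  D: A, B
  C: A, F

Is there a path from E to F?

Yes

Explore from E.
Distance 1: reach B.
Distance 2: reach A, D, F.
Found F.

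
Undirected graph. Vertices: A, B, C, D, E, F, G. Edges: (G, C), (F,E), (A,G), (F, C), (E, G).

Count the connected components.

3

From A: component {A, C, E, F, G}.
From B: component {B}.
From D: component {D}.
That's 3 components.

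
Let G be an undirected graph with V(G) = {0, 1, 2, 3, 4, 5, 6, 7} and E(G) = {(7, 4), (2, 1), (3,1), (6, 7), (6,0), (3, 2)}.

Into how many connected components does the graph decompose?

3

From 0: component {0, 4, 6, 7}.
From 1: component {1, 2, 3}.
From 5: component {5}.
That's 3 components.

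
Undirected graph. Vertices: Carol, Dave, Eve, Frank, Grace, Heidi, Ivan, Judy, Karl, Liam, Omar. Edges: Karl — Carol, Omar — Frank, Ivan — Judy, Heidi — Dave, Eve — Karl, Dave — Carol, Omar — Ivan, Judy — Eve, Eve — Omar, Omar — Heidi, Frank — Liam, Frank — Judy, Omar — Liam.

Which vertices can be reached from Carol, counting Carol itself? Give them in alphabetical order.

Start at Carol.
Its neighbours: Dave, Karl.
Then their neighbours: Eve, Heidi.
Then next layer: Judy, Omar.
Then next layer: Frank, Ivan, Liam.
Nothing further is reachable.

Carol, Dave, Eve, Frank, Heidi, Ivan, Judy, Karl, Liam, Omar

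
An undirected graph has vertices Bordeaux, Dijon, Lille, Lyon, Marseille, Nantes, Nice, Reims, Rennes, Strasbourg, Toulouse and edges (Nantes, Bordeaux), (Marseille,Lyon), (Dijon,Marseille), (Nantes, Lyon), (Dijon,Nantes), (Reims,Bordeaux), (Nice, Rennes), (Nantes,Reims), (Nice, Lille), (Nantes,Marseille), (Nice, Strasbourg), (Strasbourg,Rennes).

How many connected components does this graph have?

From Bordeaux: component {Bordeaux, Dijon, Lyon, Marseille, Nantes, Reims}.
From Lille: component {Lille, Nice, Rennes, Strasbourg}.
From Toulouse: component {Toulouse}.
That's 3 components.

3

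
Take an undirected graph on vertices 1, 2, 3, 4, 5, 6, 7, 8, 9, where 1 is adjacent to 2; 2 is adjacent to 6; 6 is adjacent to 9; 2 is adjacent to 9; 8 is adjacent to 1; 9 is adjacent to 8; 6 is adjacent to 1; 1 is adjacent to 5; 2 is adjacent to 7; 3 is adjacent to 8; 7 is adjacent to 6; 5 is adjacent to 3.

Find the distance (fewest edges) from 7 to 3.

4

Distance 0: 7.
Distance 1: 2, 6.
Distance 2: 1, 9.
Distance 3: 5, 8.
Distance 4: 3 — contains 3.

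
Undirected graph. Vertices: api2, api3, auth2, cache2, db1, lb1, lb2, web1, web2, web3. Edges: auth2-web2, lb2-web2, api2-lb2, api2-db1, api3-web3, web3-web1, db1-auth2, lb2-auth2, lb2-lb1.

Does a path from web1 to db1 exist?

Explore from web1.
Distance 1: reach web3.
Distance 2: reach api3.
The search is exhausted without reaching db1; it lies in a different component.

No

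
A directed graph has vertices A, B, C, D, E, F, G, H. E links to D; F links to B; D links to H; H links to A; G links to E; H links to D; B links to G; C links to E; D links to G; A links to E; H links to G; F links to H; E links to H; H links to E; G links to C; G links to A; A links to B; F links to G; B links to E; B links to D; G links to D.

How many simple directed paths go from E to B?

E→D→G→A→B
E→D→H→A→B
E→D→H→G→A→B
E→H→A→B
E→H→D→G→A→B
E→H→G→A→B

6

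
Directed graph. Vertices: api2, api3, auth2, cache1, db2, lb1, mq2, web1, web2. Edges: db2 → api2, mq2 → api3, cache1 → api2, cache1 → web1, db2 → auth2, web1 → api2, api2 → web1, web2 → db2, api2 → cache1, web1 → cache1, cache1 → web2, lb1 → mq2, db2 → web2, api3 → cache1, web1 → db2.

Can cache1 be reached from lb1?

Explore from lb1.
Distance 1: reach mq2.
Distance 2: reach api3.
Distance 3: reach cache1.
Found cache1.

Yes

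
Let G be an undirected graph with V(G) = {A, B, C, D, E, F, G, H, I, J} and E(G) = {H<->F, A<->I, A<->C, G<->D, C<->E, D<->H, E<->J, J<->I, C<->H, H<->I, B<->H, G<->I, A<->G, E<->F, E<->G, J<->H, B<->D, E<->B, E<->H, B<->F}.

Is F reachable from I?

Explore from I.
Distance 1: reach A, G, H, J.
Distance 2: reach B, C, D, E, F.
Found F.

Yes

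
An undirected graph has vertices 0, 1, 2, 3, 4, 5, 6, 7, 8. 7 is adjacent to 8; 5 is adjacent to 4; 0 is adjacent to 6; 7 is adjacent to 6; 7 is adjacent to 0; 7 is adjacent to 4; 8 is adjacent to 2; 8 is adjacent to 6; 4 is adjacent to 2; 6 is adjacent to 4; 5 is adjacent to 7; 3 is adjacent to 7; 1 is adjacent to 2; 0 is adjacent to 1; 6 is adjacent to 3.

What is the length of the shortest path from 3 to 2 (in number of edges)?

Distance 0: 3.
Distance 1: 6, 7.
Distance 2: 0, 4, 5, 8.
Distance 3: 1, 2 — contains 2.

3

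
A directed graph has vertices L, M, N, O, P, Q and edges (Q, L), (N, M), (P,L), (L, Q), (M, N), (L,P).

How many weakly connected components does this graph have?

3

From L: component {L, P, Q}.
From M: component {M, N}.
From O: component {O}.
That's 3 components.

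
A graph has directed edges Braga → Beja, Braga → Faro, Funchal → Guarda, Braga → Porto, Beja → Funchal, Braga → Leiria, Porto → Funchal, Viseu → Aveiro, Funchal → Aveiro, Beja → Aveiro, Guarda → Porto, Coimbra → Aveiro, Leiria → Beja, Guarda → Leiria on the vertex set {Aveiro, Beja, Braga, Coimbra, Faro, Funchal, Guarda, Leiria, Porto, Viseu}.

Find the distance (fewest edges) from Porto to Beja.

4

Distance 0: Porto.
Distance 1: Funchal.
Distance 2: Aveiro, Guarda.
Distance 3: Leiria.
Distance 4: Beja — contains Beja.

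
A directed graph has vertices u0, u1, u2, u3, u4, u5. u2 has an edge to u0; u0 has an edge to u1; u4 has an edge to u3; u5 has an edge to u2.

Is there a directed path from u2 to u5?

No

Explore from u2.
Distance 1: reach u0.
Distance 2: reach u1.
The search from u2 is exhausted; no directed path reaches u5.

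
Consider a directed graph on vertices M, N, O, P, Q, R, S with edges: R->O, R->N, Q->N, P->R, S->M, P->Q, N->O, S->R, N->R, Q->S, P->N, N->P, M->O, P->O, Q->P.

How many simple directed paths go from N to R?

3

N→P→Q→S→R
N→P→R
N→R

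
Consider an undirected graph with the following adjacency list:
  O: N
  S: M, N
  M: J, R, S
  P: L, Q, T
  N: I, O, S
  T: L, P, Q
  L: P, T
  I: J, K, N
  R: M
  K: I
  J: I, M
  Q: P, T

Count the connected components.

2

From I: component {I, J, K, M, N, O, R, S}.
From L: component {L, P, Q, T}.
That's 2 components.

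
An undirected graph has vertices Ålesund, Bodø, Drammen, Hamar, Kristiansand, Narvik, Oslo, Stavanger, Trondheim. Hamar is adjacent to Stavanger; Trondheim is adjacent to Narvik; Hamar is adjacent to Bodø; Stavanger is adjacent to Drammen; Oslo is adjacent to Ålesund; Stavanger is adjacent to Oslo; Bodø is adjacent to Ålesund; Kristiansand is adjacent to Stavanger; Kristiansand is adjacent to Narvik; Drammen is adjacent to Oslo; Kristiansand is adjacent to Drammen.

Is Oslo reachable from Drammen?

Explore from Drammen.
Distance 1: reach Kristiansand, Oslo, Stavanger.
Found Oslo.

Yes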